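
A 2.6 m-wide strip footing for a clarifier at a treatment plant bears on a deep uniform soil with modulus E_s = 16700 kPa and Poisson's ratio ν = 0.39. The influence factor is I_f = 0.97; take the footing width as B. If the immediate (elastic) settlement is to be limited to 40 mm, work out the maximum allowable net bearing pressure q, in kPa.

q ≈ 312 kPa

S_e = q·B·(1−ν²)/E_s · I_f  ⇒  q = S_e·E_s / (B·(1−ν²)·I_f).
q = 0.04 × 16700 / (2.6 × 0.8479 × 0.97) = 312.4 kPa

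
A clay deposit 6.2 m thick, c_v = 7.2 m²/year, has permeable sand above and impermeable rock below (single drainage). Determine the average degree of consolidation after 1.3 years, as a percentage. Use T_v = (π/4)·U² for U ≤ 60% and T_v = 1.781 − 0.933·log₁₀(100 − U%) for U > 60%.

U ≈ 55.7 %

Drainage path length: H_d = H = 6.2 m (single drainage).
T_v = c_v·t/H_d² = 7.2×1.3/6.2² = 0.2435.
T_v = 0.2435 corresponds to the U ≤ 60% branch:
U = √(4T_v/π) = 0.5568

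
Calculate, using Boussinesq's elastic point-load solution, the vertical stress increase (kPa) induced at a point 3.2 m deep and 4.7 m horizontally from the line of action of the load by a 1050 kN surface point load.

Boussinesq vertical stress below a point load on an elastic half-space:
Δσ_z = 3P/(2πz²) · [1 + (r/z)²]^(−5/2)
r/z = 4.7/3.2 = 1.4688; [1+(r/z)²]^(−5/2) = 0.056459.
Δσ_z = 3×1050/(2π×3.2²) × 0.056459 = 48.959 × 0.056459 = 2.764 kPa

Δσ_z ≈ 2.76 kPa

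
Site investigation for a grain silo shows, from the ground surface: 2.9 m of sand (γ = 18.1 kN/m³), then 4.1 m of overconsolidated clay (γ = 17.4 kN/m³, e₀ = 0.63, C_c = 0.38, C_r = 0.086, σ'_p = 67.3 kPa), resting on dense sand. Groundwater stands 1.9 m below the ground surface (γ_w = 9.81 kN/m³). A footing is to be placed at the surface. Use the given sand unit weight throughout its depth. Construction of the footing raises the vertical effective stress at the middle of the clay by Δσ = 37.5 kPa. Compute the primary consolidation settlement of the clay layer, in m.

Mid-depth of clay below the ground surface: z = 2.9 + 4.1/2 = 4.95 m.
Total vertical stress at mid-clay: σ_v = 18.1×2.9 + 17.4×2.05 = 88.16 kPa.
Pore pressure: u = 9.81×(4.95 − 1.9) = 29.921 kPa.
Initial effective stress: σ'_0 = σ_v − u = 88.16 − 29.921 = 58.239 kPa.
Final effective stress: σ'_f = 58.239 + 37.5 = 95.739 kPa.
σ'_f = 95.739 > σ'_p = 67.3 kPa, so the stress path crosses the preconsolidation pressure — recompression up to σ'_p, then virgin compression beyond:
S_c = H/(1+e₀)·[C_r·log₁₀(σ'_p/σ'_0) + C_c·log₁₀(σ'_f/σ'_p)]
    = 4.1/1.63 × [0.086×log₁₀(67.3/58.239) + 0.38×log₁₀(95.739/67.3)]
    = 2.5153 × [0.0054009 + 0.058168] = 0.1599 m

S_c ≈ 0.16 m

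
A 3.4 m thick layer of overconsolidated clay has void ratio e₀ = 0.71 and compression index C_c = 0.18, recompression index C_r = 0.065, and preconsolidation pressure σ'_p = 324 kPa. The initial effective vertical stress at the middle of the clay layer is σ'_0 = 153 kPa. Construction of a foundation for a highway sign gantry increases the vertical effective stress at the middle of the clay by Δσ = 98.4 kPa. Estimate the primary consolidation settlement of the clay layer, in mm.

Final effective stress: σ'_f = 153 + 98.4 = 251.4 kPa.
σ'_f = 251.4 ≤ σ'_p = 324 kPa, so the clay remains overconsolidated and only the recompression index applies:
S_c = C_r·H/(1+e₀)·log₁₀(σ'_f/σ'_0) = 0.065×3.4/1.71×log₁₀(251.4/153)
    = 0.12924 × 0.21567 = 0.02787 m

S_c ≈ 27.9 mm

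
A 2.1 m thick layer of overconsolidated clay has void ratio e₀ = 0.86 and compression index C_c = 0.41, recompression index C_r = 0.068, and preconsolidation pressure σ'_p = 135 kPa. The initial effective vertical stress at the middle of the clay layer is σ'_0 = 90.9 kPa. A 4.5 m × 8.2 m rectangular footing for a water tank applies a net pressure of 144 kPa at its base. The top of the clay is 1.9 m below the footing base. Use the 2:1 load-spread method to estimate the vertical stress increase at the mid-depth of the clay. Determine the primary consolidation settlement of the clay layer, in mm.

S_c ≈ 40.8 mm

Mid-depth of clay below the footing base: z = 1.9 + 2.1/2 = 2.95 m.
Stress increase at mid-clay by the 2:1 spreading method:
Δσ = qBL/((B+z)(L+z)) = 144×4.5×8.2/((4.5+2.95)(8.2+2.95)) = 63.967 kPa
Final effective stress: σ'_f = 90.9 + 63.967 = 154.87 kPa.
σ'_f = 154.87 > σ'_p = 135 kPa, so the stress path crosses the preconsolidation pressure — recompression up to σ'_p, then virgin compression beyond:
S_c = H/(1+e₀)·[C_r·log₁₀(σ'_p/σ'_0) + C_c·log₁₀(σ'_f/σ'_p)]
    = 2.1/1.86 × [0.068×log₁₀(135/90.9) + 0.41×log₁₀(154.87/135)]
    = 1.129 × [0.01168 + 0.02445] = 0.04079 m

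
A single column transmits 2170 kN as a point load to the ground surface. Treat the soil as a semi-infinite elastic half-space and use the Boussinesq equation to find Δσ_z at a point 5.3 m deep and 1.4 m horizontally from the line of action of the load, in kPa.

Boussinesq vertical stress below a point load on an elastic half-space:
Δσ_z = 3P/(2πz²) · [1 + (r/z)²]^(−5/2)
r/z = 1.4/5.3 = 0.26415; [1+(r/z)²]^(−5/2) = 0.84483.
Δσ_z = 3×2170/(2π×5.3²) × 0.84483 = 36.885 × 0.84483 = 31.16 kPa

Δσ_z ≈ 31.2 kPa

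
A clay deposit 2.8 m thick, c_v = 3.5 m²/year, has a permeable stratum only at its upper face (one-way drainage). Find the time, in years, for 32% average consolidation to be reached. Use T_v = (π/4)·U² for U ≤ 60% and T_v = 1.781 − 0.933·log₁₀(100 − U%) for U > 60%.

Drainage path length: H_d = H = 2.8 m (single drainage).
U ≤ 60%: T_v = (π/4)·U² = (π/4)×0.32² = 0.080425.
t = T_v·H_d²/c_v = 0.080425×2.8²/3.5 = 0.1802 years.

t ≈ 0.18 years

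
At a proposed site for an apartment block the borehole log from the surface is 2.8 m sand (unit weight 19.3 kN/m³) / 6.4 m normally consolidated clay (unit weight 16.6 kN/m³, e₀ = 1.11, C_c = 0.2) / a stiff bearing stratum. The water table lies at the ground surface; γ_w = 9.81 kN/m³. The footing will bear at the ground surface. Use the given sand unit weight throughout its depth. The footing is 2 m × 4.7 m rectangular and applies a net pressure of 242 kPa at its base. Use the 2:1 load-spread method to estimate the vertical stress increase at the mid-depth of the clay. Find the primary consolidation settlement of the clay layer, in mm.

Mid-depth of clay below the ground surface: z = 2.8 + 6.4/2 = 6 m.
Total vertical stress at mid-clay: σ_v = 19.3×2.8 + 16.6×3.2 = 107.16 kPa.
Pore pressure: u = 9.81×(6 − 0) = 58.86 kPa.
Initial effective stress: σ'_0 = σ_v − u = 107.16 − 58.86 = 48.3 kPa.
Stress increase at mid-clay by the 2:1 spreading method:
Δσ = qBL/((B+z)(L+z)) = 242×2×4.7/((2+6)(4.7+6)) = 26.575 kPa
Final effective stress: σ'_f = σ'_0 + Δσ = 48.3 + 26.575 = 74.875 kPa.
Normally consolidated clay, so the full stress increment lies on the virgin compression line:
S_c = C_c·H/(1+e₀)·log₁₀(σ'_f/σ'_0) = 0.2×6.4/(1+1.11)×log₁₀(74.875/48.3)
    = 0.60664 × 0.19039 = 0.1155 m

S_c ≈ 115 mm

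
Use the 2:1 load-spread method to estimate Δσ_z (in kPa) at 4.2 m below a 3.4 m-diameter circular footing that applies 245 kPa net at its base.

Δσ_z ≈ 49 kPa

By the 2:1 method the load spreads at 1 horizontal : 2 vertical, so at depth z the loaded area has grown by z in each plan dimension:
Δσ ≈ qD²/(D+z)² = 245×3.4²/(3.4+4.2)² = 49.034 kPa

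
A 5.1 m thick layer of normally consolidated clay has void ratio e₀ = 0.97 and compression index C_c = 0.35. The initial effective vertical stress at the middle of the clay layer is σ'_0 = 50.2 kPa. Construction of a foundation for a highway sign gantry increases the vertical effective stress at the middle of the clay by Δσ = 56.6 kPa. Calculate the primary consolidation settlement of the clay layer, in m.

Final effective stress: σ'_f = σ'_0 + Δσ = 50.2 + 56.6 = 106.8 kPa.
Normally consolidated clay, so the full stress increment lies on the virgin compression line:
S_c = C_c·H/(1+e₀)·log₁₀(σ'_f/σ'_0) = 0.35×5.1/(1+0.97)×log₁₀(106.8/50.2)
    = 0.90609 × 0.32787 = 0.2971 m

S_c ≈ 0.297 m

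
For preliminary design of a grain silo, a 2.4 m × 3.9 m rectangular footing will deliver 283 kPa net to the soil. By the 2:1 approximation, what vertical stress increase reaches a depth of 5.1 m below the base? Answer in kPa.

Δσ_z ≈ 39.2 kPa

By the 2:1 method the load spreads at 1 horizontal : 2 vertical, so at depth z the loaded area has grown by z in each plan dimension:
Δσ = qBL/((B+z)(L+z)) = 283×2.4×3.9/((2.4+5.1)(3.9+5.1)) = 39.243 kPa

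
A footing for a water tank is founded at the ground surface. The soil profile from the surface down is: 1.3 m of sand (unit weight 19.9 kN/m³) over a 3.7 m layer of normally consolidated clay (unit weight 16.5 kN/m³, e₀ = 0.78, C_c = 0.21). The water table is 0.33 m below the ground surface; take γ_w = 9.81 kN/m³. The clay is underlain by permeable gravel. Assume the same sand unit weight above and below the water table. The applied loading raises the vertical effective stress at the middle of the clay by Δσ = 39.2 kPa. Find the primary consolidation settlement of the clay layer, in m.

Mid-depth of clay below the ground surface: z = 1.3 + 3.7/2 = 3.15 m.
Total vertical stress at mid-clay: σ_v = 19.9×1.3 + 16.5×1.85 = 56.395 kPa.
Pore pressure: u = 9.81×(3.15 − 0.33) = 27.664 kPa.
Initial effective stress: σ'_0 = σ_v − u = 56.395 − 27.664 = 28.731 kPa.
Final effective stress: σ'_f = σ'_0 + Δσ = 28.731 + 39.2 = 67.931 kPa.
Normally consolidated clay, so the full stress increment lies on the virgin compression line:
S_c = C_c·H/(1+e₀)·log₁₀(σ'_f/σ'_0) = 0.21×3.7/(1+0.78)×log₁₀(67.931/28.731)
    = 0.43652 × 0.37372 = 0.1631 m

S_c ≈ 0.163 m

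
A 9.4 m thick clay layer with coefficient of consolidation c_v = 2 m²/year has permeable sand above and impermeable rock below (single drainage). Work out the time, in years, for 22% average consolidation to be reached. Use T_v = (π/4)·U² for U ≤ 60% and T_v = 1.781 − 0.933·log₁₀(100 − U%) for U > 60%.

t ≈ 1.68 years

Drainage path length: H_d = H = 9.4 m (single drainage).
U ≤ 60%: T_v = (π/4)·U² = (π/4)×0.22² = 0.038013.
t = T_v·H_d²/c_v = 0.038013×9.4²/2 = 1.679 years.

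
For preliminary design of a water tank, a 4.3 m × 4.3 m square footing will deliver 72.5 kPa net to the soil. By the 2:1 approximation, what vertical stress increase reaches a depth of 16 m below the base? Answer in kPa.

Δσ_z ≈ 3.25 kPa

By the 2:1 method the load spreads at 1 horizontal : 2 vertical, so at depth z the loaded area has grown by z in each plan dimension:
Δσ = qBL/((B+z)(L+z)) = 72.5×4.3×4.3/((4.3+16)(4.3+16)) = 3.253 kPa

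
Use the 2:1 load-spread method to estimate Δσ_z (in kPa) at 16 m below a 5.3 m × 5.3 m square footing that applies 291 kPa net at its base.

By the 2:1 method the load spreads at 1 horizontal : 2 vertical, so at depth z the loaded area has grown by z in each plan dimension:
Δσ = qBL/((B+z)(L+z)) = 291×5.3×5.3/((5.3+16)(5.3+16)) = 18.017 kPa

Δσ_z ≈ 18 kPa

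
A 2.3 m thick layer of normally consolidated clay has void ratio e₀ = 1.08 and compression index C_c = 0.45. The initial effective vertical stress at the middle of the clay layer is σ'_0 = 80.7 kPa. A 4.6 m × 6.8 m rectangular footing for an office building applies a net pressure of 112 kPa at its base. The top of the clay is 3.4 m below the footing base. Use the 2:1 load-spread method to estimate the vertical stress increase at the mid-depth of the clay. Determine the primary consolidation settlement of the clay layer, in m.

Mid-depth of clay below the footing base: z = 3.4 + 2.3/2 = 4.55 m.
Stress increase at mid-clay by the 2:1 spreading method:
Δσ = qBL/((B+z)(L+z)) = 112×4.6×6.8/((4.6+4.55)(6.8+4.55)) = 33.734 kPa
Final effective stress: σ'_f = σ'_0 + Δσ = 80.7 + 33.734 = 114.43 kPa.
Normally consolidated clay, so the full stress increment lies on the virgin compression line:
S_c = C_c·H/(1+e₀)·log₁₀(σ'_f/σ'_0) = 0.45×2.3/(1+1.08)×log₁₀(114.43/80.7)
    = 0.4976 × 0.15167 = 0.07547 m

S_c ≈ 0.0755 m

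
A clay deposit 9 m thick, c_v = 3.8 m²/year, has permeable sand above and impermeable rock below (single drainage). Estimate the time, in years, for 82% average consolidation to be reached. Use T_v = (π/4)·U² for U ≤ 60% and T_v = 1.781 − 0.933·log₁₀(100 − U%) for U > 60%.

t ≈ 13 years

Drainage path length: H_d = H = 9 m (single drainage).
U > 60%: T_v = 1.781 − 0.933·log₁₀(100 − 82) = 0.60983.
t = T_v·H_d²/c_v = 0.60983×9²/3.8 = 13 years.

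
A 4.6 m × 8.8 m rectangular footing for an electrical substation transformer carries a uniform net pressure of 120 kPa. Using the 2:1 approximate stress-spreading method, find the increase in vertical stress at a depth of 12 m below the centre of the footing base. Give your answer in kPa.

By the 2:1 method the load spreads at 1 horizontal : 2 vertical, so at depth z the loaded area has grown by z in each plan dimension:
Δσ = qBL/((B+z)(L+z)) = 120×4.6×8.8/((4.6+12)(8.8+12)) = 14.069 kPa

Δσ_z ≈ 14.1 kPa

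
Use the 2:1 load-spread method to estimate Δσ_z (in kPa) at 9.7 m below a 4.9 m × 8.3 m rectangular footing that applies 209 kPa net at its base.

By the 2:1 method the load spreads at 1 horizontal : 2 vertical, so at depth z the loaded area has grown by z in each plan dimension:
Δσ = qBL/((B+z)(L+z)) = 209×4.9×8.3/((4.9+9.7)(8.3+9.7)) = 32.344 kPa

Δσ_z ≈ 32.3 kPa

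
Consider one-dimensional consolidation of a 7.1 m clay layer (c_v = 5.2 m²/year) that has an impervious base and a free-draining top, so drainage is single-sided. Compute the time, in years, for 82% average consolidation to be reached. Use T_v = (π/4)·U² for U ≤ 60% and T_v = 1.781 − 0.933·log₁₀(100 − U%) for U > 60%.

Drainage path length: H_d = H = 7.1 m (single drainage).
U > 60%: T_v = 1.781 − 0.933·log₁₀(100 − 82) = 0.60983.
t = T_v·H_d²/c_v = 0.60983×7.1²/5.2 = 5.912 years.

t ≈ 5.91 years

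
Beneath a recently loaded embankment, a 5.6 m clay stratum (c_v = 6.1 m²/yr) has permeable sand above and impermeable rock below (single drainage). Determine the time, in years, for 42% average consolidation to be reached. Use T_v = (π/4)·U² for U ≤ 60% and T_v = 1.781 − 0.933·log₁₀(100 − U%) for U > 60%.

t ≈ 0.712 years

Drainage path length: H_d = H = 5.6 m (single drainage).
U ≤ 60%: T_v = (π/4)·U² = (π/4)×0.42² = 0.13854.
t = T_v·H_d²/c_v = 0.13854×5.6²/6.1 = 0.7122 years.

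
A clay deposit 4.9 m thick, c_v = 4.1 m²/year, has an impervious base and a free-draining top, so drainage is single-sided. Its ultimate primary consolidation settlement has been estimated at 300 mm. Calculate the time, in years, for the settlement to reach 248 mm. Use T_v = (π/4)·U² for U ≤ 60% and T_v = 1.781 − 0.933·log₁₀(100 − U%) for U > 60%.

t ≈ 3.66 years

Drainage path length: H_d = H = 4.9 m (single drainage).
U = S(t)/S_ult = 248/300 = 0.8267.
U > 60%: T_v = 1.781 − 0.933·log₁₀(100 − 82.667) = 0.62512.
t = T_v·H_d²/c_v = 0.62512×4.9²/4.1 = 3.661 years.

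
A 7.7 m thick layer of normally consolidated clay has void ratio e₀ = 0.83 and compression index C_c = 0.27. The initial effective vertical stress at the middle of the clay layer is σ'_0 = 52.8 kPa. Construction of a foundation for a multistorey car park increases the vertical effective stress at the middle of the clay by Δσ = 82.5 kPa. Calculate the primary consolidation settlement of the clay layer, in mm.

S_c ≈ 464 mm

Final effective stress: σ'_f = σ'_0 + Δσ = 52.8 + 82.5 = 135.3 kPa.
Normally consolidated clay, so the full stress increment lies on the virgin compression line:
S_c = C_c·H/(1+e₀)·log₁₀(σ'_f/σ'_0) = 0.27×7.7/(1+0.83)×log₁₀(135.3/52.8)
    = 1.1361 × 0.40866 = 0.4643 m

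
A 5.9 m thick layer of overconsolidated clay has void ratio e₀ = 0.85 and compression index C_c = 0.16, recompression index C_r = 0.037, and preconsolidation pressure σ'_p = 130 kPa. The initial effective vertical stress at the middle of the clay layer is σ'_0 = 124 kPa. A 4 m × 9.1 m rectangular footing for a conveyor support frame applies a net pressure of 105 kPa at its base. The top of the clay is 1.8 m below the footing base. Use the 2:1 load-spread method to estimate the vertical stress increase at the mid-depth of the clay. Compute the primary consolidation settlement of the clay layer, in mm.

Mid-depth of clay below the footing base: z = 1.8 + 5.9/2 = 4.75 m.
Stress increase at mid-clay by the 2:1 spreading method:
Δσ = qBL/((B+z)(L+z)) = 105×4×9.1/((4+4.75)(9.1+4.75)) = 31.538 kPa
Final effective stress: σ'_f = 124 + 31.538 = 155.54 kPa.
σ'_f = 155.54 > σ'_p = 130 kPa, so the stress path crosses the preconsolidation pressure — recompression up to σ'_p, then virgin compression beyond:
S_c = H/(1+e₀)·[C_r·log₁₀(σ'_p/σ'_0) + C_c·log₁₀(σ'_f/σ'_p)]
    = 5.9/1.85 × [0.037×log₁₀(130/124) + 0.16×log₁₀(155.54/130)]
    = 3.1892 × [0.0007593 + 0.012464] = 0.04217 m

S_c ≈ 42.2 mm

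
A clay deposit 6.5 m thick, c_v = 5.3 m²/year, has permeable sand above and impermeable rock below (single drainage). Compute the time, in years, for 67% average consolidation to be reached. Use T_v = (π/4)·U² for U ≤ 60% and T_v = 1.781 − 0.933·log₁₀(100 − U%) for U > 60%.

Drainage path length: H_d = H = 6.5 m (single drainage).
U > 60%: T_v = 1.781 − 0.933·log₁₀(100 − 67) = 0.36423.
t = T_v·H_d²/c_v = 0.36423×6.5²/5.3 = 2.904 years.

t ≈ 2.9 years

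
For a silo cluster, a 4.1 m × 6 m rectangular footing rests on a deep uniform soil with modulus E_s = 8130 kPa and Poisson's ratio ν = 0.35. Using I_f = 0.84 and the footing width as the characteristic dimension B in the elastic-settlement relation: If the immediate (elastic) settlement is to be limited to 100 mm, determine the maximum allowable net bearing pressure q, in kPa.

q ≈ 269 kPa

S_e = q·B·(1−ν²)/E_s · I_f  ⇒  q = S_e·E_s / (B·(1−ν²)·I_f).
q = 0.1 × 8130 / (4.1 × 0.8775 × 0.84) = 269 kPa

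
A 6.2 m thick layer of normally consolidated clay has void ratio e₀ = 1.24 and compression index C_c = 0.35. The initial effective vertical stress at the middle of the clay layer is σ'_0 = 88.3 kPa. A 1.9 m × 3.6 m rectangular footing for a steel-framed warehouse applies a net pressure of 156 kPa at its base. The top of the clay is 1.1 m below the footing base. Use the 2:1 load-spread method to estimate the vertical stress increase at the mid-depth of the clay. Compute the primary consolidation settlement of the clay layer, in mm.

S_c ≈ 95.2 mm

Mid-depth of clay below the footing base: z = 1.1 + 6.2/2 = 4.2 m.
Stress increase at mid-clay by the 2:1 spreading method:
Δσ = qBL/((B+z)(L+z)) = 156×1.9×3.6/((1.9+4.2)(3.6+4.2)) = 22.426 kPa
Final effective stress: σ'_f = σ'_0 + Δσ = 88.3 + 22.426 = 110.73 kPa.
Normally consolidated clay, so the full stress increment lies on the virgin compression line:
S_c = C_c·H/(1+e₀)·log₁₀(σ'_f/σ'_0) = 0.35×6.2/(1+1.24)×log₁₀(110.73/88.3)
    = 0.96875 × 0.098305 = 0.09523 m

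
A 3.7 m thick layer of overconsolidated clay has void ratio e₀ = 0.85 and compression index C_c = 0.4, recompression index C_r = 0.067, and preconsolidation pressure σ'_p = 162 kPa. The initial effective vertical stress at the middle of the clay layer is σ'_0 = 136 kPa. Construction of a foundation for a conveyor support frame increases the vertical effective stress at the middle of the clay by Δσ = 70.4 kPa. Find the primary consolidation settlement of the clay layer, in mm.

S_c ≈ 94.3 mm

Final effective stress: σ'_f = 136 + 70.4 = 206.4 kPa.
σ'_f = 206.4 > σ'_p = 162 kPa, so the stress path crosses the preconsolidation pressure — recompression up to σ'_p, then virgin compression beyond:
S_c = H/(1+e₀)·[C_r·log₁₀(σ'_p/σ'_0) + C_c·log₁₀(σ'_f/σ'_p)]
    = 3.7/1.85 × [0.067×log₁₀(162/136) + 0.4×log₁₀(206.4/162)]
    = 2 × [0.0050904 + 0.042078] = 0.09434 m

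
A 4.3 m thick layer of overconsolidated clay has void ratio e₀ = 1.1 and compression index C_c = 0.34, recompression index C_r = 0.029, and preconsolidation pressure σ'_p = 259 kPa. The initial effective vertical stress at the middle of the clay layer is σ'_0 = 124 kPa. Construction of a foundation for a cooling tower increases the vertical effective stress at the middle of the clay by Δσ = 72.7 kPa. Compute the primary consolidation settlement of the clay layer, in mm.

S_c ≈ 11.9 mm

Final effective stress: σ'_f = 124 + 72.7 = 196.7 kPa.
σ'_f = 196.7 ≤ σ'_p = 259 kPa, so the clay remains overconsolidated and only the recompression index applies:
S_c = C_r·H/(1+e₀)·log₁₀(σ'_f/σ'_0) = 0.029×4.3/2.1×log₁₀(196.7/124)
    = 0.05938 × 0.20038 = 0.0119 m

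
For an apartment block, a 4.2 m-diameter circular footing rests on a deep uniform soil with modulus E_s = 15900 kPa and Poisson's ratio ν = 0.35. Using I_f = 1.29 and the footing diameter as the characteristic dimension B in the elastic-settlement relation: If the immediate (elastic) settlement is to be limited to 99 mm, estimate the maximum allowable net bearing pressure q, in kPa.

q ≈ 331 kPa

S_e = q·B·(1−ν²)/E_s · I_f  ⇒  q = S_e·E_s / (B·(1−ν²)·I_f).
q = 0.099 × 15900 / (4.2 × 0.8775 × 1.29) = 331.1 kPa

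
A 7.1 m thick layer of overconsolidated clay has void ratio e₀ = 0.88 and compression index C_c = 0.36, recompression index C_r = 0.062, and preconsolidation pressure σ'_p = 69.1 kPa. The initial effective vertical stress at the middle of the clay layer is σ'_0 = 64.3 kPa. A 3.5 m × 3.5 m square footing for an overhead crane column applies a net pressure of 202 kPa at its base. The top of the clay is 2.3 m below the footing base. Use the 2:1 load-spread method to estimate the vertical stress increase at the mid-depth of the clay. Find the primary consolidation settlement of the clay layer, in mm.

S_c ≈ 180 mm

Mid-depth of clay below the footing base: z = 2.3 + 7.1/2 = 5.85 m.
Stress increase at mid-clay by the 2:1 spreading method:
Δσ = qBL/((B+z)(L+z)) = 202×3.5×3.5/((3.5+5.85)(3.5+5.85)) = 28.305 kPa
Final effective stress: σ'_f = 64.3 + 28.305 = 92.605 kPa.
σ'_f = 92.605 > σ'_p = 69.1 kPa, so the stress path crosses the preconsolidation pressure — recompression up to σ'_p, then virgin compression beyond:
S_c = H/(1+e₀)·[C_r·log₁₀(σ'_p/σ'_0) + C_c·log₁₀(σ'_f/σ'_p)]
    = 7.1/1.88 × [0.062×log₁₀(69.1/64.3) + 0.36×log₁₀(92.605/69.1)]
    = 3.7766 × [0.0019386 + 0.045776] = 0.1802 m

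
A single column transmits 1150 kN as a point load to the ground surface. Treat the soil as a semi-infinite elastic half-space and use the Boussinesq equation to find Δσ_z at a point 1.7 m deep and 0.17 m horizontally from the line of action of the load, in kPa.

Δσ_z ≈ 185 kPa

Boussinesq vertical stress below a point load on an elastic half-space:
Δσ_z = 3P/(2πz²) · [1 + (r/z)²]^(−5/2)
r/z = 0.17/1.7 = 0.1; [1+(r/z)²]^(−5/2) = 0.97543.
Δσ_z = 3×1150/(2π×1.7²) × 0.97543 = 189.99 × 0.97543 = 185.3 kPa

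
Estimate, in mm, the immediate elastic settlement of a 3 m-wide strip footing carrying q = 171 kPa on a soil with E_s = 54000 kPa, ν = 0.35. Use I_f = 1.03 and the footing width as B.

S_e ≈ 8.59 mm

Immediate (elastic) settlement: S_e = q·B·(1−ν²)/E_s · I_f.
S_e = 171 × 3 × (1 − 0.35²) / 54000 × 1.03
    = 171 × 3 × 0.8775 / 54000 × 1.03
    = 0.008586 m = 8.586 mm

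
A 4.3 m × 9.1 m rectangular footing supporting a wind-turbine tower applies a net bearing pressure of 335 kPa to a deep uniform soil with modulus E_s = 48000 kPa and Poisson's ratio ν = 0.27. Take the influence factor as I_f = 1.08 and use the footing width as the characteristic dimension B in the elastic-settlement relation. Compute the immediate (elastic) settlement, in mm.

Immediate (elastic) settlement: S_e = q·B·(1−ν²)/E_s · I_f.
S_e = 335 × 4.3 × (1 − 0.27²) / 48000 × 1.08
    = 335 × 4.3 × 0.9271 / 48000 × 1.08
    = 0.03005 m = 30.05 mm

S_e ≈ 30 mm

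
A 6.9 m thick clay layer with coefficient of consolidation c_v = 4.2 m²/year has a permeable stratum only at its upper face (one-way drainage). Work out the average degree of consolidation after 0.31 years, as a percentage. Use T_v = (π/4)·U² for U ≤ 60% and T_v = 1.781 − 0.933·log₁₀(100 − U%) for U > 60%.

Drainage path length: H_d = H = 6.9 m (single drainage).
T_v = c_v·t/H_d² = 4.2×0.31/6.9² = 0.027347.
T_v = 0.027347 corresponds to the U ≤ 60% branch:
U = √(4T_v/π) = 0.1866

U ≈ 18.7 %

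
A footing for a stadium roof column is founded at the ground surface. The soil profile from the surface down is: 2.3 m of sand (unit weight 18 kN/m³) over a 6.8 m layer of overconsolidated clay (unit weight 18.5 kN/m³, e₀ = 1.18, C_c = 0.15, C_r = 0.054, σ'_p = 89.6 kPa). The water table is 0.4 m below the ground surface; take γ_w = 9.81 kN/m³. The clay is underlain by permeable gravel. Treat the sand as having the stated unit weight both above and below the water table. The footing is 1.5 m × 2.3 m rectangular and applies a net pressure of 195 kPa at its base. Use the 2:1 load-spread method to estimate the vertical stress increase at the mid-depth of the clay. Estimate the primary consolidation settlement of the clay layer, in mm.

Mid-depth of clay below the ground surface: z = 2.3 + 6.8/2 = 5.7 m.
Total vertical stress at mid-clay: σ_v = 18×2.3 + 18.5×3.4 = 104.3 kPa.
Pore pressure: u = 9.81×(5.7 − 0.4) = 51.993 kPa.
Initial effective stress: σ'_0 = σ_v − u = 104.3 − 51.993 = 52.307 kPa.
Stress increase at mid-clay by the 2:1 spreading method:
Δσ = qBL/((B+z)(L+z)) = 195×1.5×2.3/((1.5+5.7)(2.3+5.7)) = 11.68 kPa
Final effective stress: σ'_f = 52.307 + 11.68 = 63.987 kPa.
σ'_f = 63.987 ≤ σ'_p = 89.6 kPa, so the clay remains overconsolidated and only the recompression index applies:
S_c = C_r·H/(1+e₀)·log₁₀(σ'_f/σ'_0) = 0.054×6.8/2.18×log₁₀(63.987/52.307)
    = 0.16844 × 0.087532 = 0.01474 m

S_c ≈ 14.7 mm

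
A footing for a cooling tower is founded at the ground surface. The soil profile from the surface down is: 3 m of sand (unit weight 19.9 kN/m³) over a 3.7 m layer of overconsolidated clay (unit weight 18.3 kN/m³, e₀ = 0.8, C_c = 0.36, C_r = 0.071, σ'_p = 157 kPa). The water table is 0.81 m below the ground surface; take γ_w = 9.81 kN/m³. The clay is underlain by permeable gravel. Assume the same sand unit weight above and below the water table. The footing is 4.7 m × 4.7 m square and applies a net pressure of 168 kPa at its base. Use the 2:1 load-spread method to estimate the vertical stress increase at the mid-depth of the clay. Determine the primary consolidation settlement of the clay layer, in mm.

Mid-depth of clay below the ground surface: z = 3 + 3.7/2 = 4.85 m.
Total vertical stress at mid-clay: σ_v = 19.9×3 + 18.3×1.85 = 93.555 kPa.
Pore pressure: u = 9.81×(4.85 − 0.81) = 39.632 kPa.
Initial effective stress: σ'_0 = σ_v − u = 93.555 − 39.632 = 53.923 kPa.
Stress increase at mid-clay by the 2:1 spreading method:
Δσ = qBL/((B+z)(L+z)) = 168×4.7×4.7/((4.7+4.85)(4.7+4.85)) = 40.691 kPa
Final effective stress: σ'_f = 53.923 + 40.691 = 94.614 kPa.
σ'_f = 94.614 ≤ σ'_p = 157 kPa, so the clay remains overconsolidated and only the recompression index applies:
S_c = C_r·H/(1+e₀)·log₁₀(σ'_f/σ'_0) = 0.071×3.7/1.8×log₁₀(94.614/53.923)
    = 0.14595 × 0.24418 = 0.03564 m

S_c ≈ 35.6 mm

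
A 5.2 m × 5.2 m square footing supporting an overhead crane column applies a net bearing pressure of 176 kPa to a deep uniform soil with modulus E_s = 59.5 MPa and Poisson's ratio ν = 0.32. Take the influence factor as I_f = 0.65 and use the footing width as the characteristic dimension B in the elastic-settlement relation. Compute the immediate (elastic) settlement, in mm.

Immediate (elastic) settlement: S_e = q·B·(1−ν²)/E_s · I_f.
E_s = 59.5 MPa = 59500 kPa.
S_e = 176 × 5.2 × (1 − 0.32²) / 59500 × 0.65
    = 176 × 5.2 × 0.8976 / 59500 × 0.65
    = 0.008974 m = 8.974 mm

S_e ≈ 8.97 mm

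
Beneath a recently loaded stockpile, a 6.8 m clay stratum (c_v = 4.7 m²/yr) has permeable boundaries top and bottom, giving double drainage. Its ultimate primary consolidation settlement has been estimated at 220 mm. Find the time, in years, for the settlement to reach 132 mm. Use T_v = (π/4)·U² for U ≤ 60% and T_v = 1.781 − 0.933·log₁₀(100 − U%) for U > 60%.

t ≈ 0.695 years

Drainage path length: H_d = H/2 = 3.4 m (double drainage).
U = S(t)/S_ult = 132/220 = 0.6.
U ≤ 60%: T_v = (π/4)·U² = (π/4)×0.6² = 0.28274.
t = T_v·H_d²/c_v = 0.28274×3.4²/4.7 = 0.6954 years.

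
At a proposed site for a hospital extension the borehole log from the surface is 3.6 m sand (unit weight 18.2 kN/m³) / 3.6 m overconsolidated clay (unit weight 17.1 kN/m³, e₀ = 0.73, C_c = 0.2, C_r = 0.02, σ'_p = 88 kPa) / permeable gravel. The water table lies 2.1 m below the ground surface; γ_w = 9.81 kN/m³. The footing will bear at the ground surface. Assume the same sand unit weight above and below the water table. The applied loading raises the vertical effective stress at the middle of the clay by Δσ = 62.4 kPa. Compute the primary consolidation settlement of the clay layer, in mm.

Mid-depth of clay below the ground surface: z = 3.6 + 3.6/2 = 5.4 m.
Total vertical stress at mid-clay: σ_v = 18.2×3.6 + 17.1×1.8 = 96.3 kPa.
Pore pressure: u = 9.81×(5.4 − 2.1) = 32.373 kPa.
Initial effective stress: σ'_0 = σ_v − u = 96.3 − 32.373 = 63.927 kPa.
Final effective stress: σ'_f = 63.927 + 62.4 = 126.33 kPa.
σ'_f = 126.33 > σ'_p = 88 kPa, so the stress path crosses the preconsolidation pressure — recompression up to σ'_p, then virgin compression beyond:
S_c = H/(1+e₀)·[C_r·log₁₀(σ'_p/σ'_0) + C_c·log₁₀(σ'_f/σ'_p)]
    = 3.6/1.73 × [0.02×log₁₀(88/63.927) + 0.2×log₁₀(126.33/88)]
    = 2.0809 × [0.002776 + 0.031405] = 0.07113 m

S_c ≈ 71.1 mm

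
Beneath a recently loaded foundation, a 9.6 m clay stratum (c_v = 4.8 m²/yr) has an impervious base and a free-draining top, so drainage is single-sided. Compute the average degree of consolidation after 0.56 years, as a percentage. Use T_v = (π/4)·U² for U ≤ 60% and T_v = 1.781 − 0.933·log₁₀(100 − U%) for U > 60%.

U ≈ 19.3 %

Drainage path length: H_d = H = 9.6 m (single drainage).
T_v = c_v·t/H_d² = 4.8×0.56/9.6² = 0.029167.
T_v = 0.029167 corresponds to the U ≤ 60% branch:
U = √(4T_v/π) = 0.1927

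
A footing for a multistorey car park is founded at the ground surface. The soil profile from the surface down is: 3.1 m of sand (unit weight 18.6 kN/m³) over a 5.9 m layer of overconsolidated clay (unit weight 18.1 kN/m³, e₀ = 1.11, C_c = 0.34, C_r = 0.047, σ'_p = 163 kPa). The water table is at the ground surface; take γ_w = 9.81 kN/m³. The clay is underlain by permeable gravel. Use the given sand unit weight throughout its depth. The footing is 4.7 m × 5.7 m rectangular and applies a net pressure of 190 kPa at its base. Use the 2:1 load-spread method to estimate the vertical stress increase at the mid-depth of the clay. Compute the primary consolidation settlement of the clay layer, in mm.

S_c ≈ 32.9 mm

Mid-depth of clay below the ground surface: z = 3.1 + 5.9/2 = 6.05 m.
Total vertical stress at mid-clay: σ_v = 18.6×3.1 + 18.1×2.95 = 111.06 kPa.
Pore pressure: u = 9.81×(6.05 − 0) = 59.351 kPa.
Initial effective stress: σ'_0 = σ_v − u = 111.06 − 59.351 = 51.709 kPa.
Stress increase at mid-clay by the 2:1 spreading method:
Δσ = qBL/((B+z)(L+z)) = 190×4.7×5.7/((4.7+6.05)(5.7+6.05)) = 40.298 kPa
Final effective stress: σ'_f = 51.709 + 40.298 = 92.007 kPa.
σ'_f = 92.007 ≤ σ'_p = 163 kPa, so the clay remains overconsolidated and only the recompression index applies:
S_c = C_r·H/(1+e₀)·log₁₀(σ'_f/σ'_0) = 0.047×5.9/2.11×log₁₀(92.007/51.709)
    = 0.13142 × 0.25025 = 0.03289 m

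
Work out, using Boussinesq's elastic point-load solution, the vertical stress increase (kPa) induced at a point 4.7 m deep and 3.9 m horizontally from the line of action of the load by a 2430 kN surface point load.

Δσ_z ≈ 14.2 kPa

Boussinesq vertical stress below a point load on an elastic half-space:
Δσ_z = 3P/(2πz²) · [1 + (r/z)²]^(−5/2)
r/z = 3.9/4.7 = 0.82979; [1+(r/z)²]^(−5/2) = 0.26991.
Δσ_z = 3×2430/(2π×4.7²) × 0.26991 = 52.523 × 0.26991 = 14.18 kPa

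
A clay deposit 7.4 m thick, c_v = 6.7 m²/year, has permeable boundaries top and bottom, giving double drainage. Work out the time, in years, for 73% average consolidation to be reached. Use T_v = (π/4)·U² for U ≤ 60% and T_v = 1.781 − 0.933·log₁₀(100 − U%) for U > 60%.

Drainage path length: H_d = H/2 = 3.7 m (double drainage).
U > 60%: T_v = 1.781 − 0.933·log₁₀(100 − 73) = 0.44554.
t = T_v·H_d²/c_v = 0.44554×3.7²/6.7 = 0.9104 years.

t ≈ 0.91 years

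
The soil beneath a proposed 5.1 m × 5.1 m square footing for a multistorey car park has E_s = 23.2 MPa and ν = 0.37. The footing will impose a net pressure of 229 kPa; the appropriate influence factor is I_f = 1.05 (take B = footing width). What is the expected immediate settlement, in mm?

Immediate (elastic) settlement: S_e = q·B·(1−ν²)/E_s · I_f.
E_s = 23.2 MPa = 23200 kPa.
S_e = 229 × 5.1 × (1 − 0.37²) / 23200 × 1.05
    = 229 × 5.1 × 0.8631 / 23200 × 1.05
    = 0.04562 m = 45.62 mm

S_e ≈ 45.6 mm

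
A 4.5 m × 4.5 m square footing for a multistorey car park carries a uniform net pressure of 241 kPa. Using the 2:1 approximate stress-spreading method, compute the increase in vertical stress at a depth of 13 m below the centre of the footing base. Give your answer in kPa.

By the 2:1 method the load spreads at 1 horizontal : 2 vertical, so at depth z the loaded area has grown by z in each plan dimension:
Δσ = qBL/((B+z)(L+z)) = 241×4.5×4.5/((4.5+13)(4.5+13)) = 15.936 kPa

Δσ_z ≈ 15.9 kPa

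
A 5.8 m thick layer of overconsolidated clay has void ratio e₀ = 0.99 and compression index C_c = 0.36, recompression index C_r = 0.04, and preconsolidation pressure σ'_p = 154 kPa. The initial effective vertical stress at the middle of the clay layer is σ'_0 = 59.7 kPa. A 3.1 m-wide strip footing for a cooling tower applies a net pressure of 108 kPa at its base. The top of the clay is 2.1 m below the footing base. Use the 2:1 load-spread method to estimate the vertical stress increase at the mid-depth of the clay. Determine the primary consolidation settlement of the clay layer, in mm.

Mid-depth of clay below the footing base: z = 2.1 + 5.8/2 = 5 m.
Stress increase at mid-clay by the 2:1 spreading method:
Δσ = qB/(B+z) = 108×3.1/(3.1+5) = 41.333 kPa
Final effective stress: σ'_f = 59.7 + 41.333 = 101.03 kPa.
σ'_f = 101.03 ≤ σ'_p = 154 kPa, so the clay remains overconsolidated and only the recompression index applies:
S_c = C_r·H/(1+e₀)·log₁₀(σ'_f/σ'_0) = 0.04×5.8/1.99×log₁₀(101.03/59.7)
    = 0.11658 × 0.22848 = 0.02664 m

S_c ≈ 26.6 mm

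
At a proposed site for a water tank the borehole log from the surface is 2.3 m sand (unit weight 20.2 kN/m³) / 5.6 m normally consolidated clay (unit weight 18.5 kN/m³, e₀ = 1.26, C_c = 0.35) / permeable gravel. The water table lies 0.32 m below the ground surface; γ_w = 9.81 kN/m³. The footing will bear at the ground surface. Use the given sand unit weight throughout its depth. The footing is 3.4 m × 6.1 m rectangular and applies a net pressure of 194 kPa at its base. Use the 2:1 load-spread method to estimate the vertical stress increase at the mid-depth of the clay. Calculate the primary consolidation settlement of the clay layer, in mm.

S_c ≈ 226 mm

Mid-depth of clay below the ground surface: z = 2.3 + 5.6/2 = 5.1 m.
Total vertical stress at mid-clay: σ_v = 20.2×2.3 + 18.5×2.8 = 98.26 kPa.
Pore pressure: u = 9.81×(5.1 − 0.32) = 46.892 kPa.
Initial effective stress: σ'_0 = σ_v − u = 98.26 − 46.892 = 51.368 kPa.
Stress increase at mid-clay by the 2:1 spreading method:
Δσ = qBL/((B+z)(L+z)) = 194×3.4×6.1/((3.4+5.1)(6.1+5.1)) = 42.264 kPa
Final effective stress: σ'_f = σ'_0 + Δσ = 51.368 + 42.264 = 93.632 kPa.
Normally consolidated clay, so the full stress increment lies on the virgin compression line:
S_c = C_c·H/(1+e₀)·log₁₀(σ'_f/σ'_0) = 0.35×5.6/(1+1.26)×log₁₀(93.632/51.368)
    = 0.86726 × 0.26073 = 0.2261 m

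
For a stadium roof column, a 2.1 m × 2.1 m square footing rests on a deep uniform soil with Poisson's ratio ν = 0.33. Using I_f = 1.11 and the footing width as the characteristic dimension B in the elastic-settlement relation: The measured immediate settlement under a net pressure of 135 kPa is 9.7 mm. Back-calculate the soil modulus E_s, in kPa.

E_s ≈ 28900 kPa

S_e = q·B·(1−ν²)/E_s · I_f  ⇒  E_s = q·B·(1−ν²)·I_f / S_e.
E_s = 135 × 2.1 × 0.8911 × 1.11 / 0.0097 = 28910 kPa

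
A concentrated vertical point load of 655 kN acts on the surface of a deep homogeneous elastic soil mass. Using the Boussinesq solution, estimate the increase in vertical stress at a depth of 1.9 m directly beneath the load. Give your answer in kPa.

Boussinesq vertical stress below a point load on an elastic half-space:
Δσ_z = 3P/(2πz²) · [1 + (r/z)²]^(−5/2)
r/z = 0/1.9 = 0; [1+(r/z)²]^(−5/2) = 1.
Δσ_z = 3×655/(2π×1.9²) × 1 = 86.631 × 1 = 86.63 kPa

Δσ_z ≈ 86.6 kPa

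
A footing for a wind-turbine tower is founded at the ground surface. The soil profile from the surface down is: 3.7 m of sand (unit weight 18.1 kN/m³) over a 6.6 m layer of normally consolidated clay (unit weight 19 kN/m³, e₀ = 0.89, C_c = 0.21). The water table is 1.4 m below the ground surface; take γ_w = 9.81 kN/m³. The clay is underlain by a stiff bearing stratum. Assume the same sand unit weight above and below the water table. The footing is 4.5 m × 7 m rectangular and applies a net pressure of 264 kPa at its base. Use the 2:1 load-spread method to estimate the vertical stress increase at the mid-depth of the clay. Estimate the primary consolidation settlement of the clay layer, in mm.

Mid-depth of clay below the ground surface: z = 3.7 + 6.6/2 = 7 m.
Total vertical stress at mid-clay: σ_v = 18.1×3.7 + 19×3.3 = 129.67 kPa.
Pore pressure: u = 9.81×(7 − 1.4) = 54.936 kPa.
Initial effective stress: σ'_0 = σ_v − u = 129.67 − 54.936 = 74.734 kPa.
Stress increase at mid-clay by the 2:1 spreading method:
Δσ = qBL/((B+z)(L+z)) = 264×4.5×7/((4.5+7)(7+7)) = 51.652 kPa
Final effective stress: σ'_f = σ'_0 + Δσ = 74.734 + 51.652 = 126.39 kPa.
Normally consolidated clay, so the full stress increment lies on the virgin compression line:
S_c = C_c·H/(1+e₀)·log₁₀(σ'_f/σ'_0) = 0.21×6.6/(1+0.89)×log₁₀(126.39/74.734)
    = 0.73333 × 0.22819 = 0.1673 m

S_c ≈ 167 mm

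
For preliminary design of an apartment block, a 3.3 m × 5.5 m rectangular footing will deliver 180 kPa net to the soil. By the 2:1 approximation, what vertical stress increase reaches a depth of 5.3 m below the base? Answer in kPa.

Δσ_z ≈ 35.2 kPa

By the 2:1 method the load spreads at 1 horizontal : 2 vertical, so at depth z the loaded area has grown by z in each plan dimension:
Δσ = qBL/((B+z)(L+z)) = 180×3.3×5.5/((3.3+5.3)(5.5+5.3)) = 35.174 kPa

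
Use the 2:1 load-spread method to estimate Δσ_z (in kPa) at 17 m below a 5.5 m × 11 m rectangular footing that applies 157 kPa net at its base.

Δσ_z ≈ 15.1 kPa

By the 2:1 method the load spreads at 1 horizontal : 2 vertical, so at depth z the loaded area has grown by z in each plan dimension:
Δσ = qBL/((B+z)(L+z)) = 157×5.5×11/((5.5+17)(11+17)) = 15.077 kPa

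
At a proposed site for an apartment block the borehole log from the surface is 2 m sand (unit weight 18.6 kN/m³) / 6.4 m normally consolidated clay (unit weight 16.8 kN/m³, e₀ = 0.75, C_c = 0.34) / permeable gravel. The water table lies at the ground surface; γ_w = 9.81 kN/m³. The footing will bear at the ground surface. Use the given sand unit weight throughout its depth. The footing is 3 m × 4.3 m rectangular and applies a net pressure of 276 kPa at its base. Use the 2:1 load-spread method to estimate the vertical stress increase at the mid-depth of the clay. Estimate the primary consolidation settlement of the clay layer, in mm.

S_c ≈ 412 mm

Mid-depth of clay below the ground surface: z = 2 + 6.4/2 = 5.2 m.
Total vertical stress at mid-clay: σ_v = 18.6×2 + 16.8×3.2 = 90.96 kPa.
Pore pressure: u = 9.81×(5.2 − 0) = 51.012 kPa.
Initial effective stress: σ'_0 = σ_v − u = 90.96 − 51.012 = 39.948 kPa.
Stress increase at mid-clay by the 2:1 spreading method:
Δσ = qBL/((B+z)(L+z)) = 276×3×4.3/((3+5.2)(4.3+5.2)) = 45.705 kPa
Final effective stress: σ'_f = σ'_0 + Δσ = 39.948 + 45.705 = 85.653 kPa.
Normally consolidated clay, so the full stress increment lies on the virgin compression line:
S_c = C_c·H/(1+e₀)·log₁₀(σ'_f/σ'_0) = 0.34×6.4/(1+0.75)×log₁₀(85.653/39.948)
    = 1.2434 × 0.33125 = 0.4119 m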